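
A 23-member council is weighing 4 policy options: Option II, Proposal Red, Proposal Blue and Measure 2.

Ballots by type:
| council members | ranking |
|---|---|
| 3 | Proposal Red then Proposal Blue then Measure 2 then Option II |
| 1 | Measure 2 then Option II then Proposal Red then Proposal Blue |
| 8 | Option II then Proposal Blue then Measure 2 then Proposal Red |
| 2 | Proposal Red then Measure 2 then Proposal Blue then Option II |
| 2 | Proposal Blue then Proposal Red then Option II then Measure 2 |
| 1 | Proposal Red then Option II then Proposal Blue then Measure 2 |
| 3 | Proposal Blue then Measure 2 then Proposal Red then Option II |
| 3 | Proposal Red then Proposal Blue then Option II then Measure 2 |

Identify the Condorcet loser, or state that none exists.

Pairwise majorities:
Option II vs Proposal Red: Proposal Red wins 14–9.
Option II vs Proposal Blue: Proposal Blue, 13–10.
Option II vs Measure 2: 14 to 9, Option II.
Proposal Red vs Proposal Blue: 10 to 13, Proposal Blue.
Proposal Red vs Measure 2: Measure 2, 12–11.
Proposal Blue vs Measure 2: Proposal Blue wins 20–3.
Each option has at least one pairwise win (Option II beats Measure 2; Proposal Red beats Option II; Proposal Blue beats Option II; Measure 2 beats Proposal Red) — no Condorcet loser.

none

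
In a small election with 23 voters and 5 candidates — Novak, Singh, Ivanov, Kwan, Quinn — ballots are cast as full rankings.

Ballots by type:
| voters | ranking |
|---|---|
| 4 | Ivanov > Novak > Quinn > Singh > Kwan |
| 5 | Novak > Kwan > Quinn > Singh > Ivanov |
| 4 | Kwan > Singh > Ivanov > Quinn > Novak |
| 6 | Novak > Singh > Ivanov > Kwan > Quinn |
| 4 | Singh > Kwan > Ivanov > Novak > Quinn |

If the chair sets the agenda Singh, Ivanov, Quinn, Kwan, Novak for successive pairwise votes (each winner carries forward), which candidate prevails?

Novak

Round 1: Singh vs Ivanov — 19–4, Singh advances.
Round 2: Singh vs Quinn — 14–9, Singh advances.
Round 3: Singh vs Kwan — 14–9, Singh advances.
Round 4: Singh vs Novak — 8–15, Novak advances.
Novak survives the agenda.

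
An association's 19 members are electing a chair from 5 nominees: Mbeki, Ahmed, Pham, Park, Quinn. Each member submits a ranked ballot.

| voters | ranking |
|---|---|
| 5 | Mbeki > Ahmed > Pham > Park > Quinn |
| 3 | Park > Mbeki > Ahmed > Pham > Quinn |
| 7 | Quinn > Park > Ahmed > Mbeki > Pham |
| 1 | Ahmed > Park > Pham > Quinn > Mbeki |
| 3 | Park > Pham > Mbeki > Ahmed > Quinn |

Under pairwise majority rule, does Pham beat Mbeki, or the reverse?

Mbeki

Ballots ranking Pham above Mbeki: 1 + 3 = 4.
Ballots ranking Mbeki above Pham: 19 − 4 = 15.
Mbeki wins the head-to-head 15–4.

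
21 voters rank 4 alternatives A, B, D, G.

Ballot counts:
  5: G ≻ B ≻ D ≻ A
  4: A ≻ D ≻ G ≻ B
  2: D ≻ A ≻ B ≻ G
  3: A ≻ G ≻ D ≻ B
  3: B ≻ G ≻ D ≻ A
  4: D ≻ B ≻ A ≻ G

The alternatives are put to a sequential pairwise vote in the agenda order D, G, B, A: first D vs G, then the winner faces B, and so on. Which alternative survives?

A

Round 1: D vs G — 10–11, G advances.
Round 2: G vs B — 12–9, G advances.
Round 3: G vs A — 8–13, A advances.
A survives the agenda.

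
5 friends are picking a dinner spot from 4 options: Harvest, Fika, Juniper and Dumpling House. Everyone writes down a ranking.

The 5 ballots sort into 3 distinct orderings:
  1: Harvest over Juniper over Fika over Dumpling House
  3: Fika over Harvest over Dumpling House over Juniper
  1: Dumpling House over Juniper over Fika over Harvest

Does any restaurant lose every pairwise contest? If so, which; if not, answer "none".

Juniper

Pairwise majorities:
Harvest vs Fika: 1 for Harvest, 4 for Fika — Fika by 4–1.
Harvest vs Juniper: Harvest wins 4–1.
Harvest–Dumpling House: Harvest 4–1.
Fika vs Juniper: Fika is ranked higher on 3 ballots, Juniper on 2. Fika wins 3–2.
Fika–Dumpling House: Fika 4–1.
Juniper–Dumpling House: Dumpling House 4–1.
Only Juniper has no wins; Juniper is the Condorcet loser.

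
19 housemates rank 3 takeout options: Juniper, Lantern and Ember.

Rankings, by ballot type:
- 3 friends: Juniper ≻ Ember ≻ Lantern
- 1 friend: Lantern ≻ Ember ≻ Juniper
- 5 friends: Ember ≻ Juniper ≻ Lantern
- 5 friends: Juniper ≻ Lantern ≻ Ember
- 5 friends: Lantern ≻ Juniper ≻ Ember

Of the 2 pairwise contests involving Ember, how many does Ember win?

0

Ember against each rival (19 friends):
Ember vs Juniper: Juniper, 13–6.
Ember vs Lantern: 8 to 11, Lantern.
Ember beats no one; loses to Juniper, Lantern — 0 pairwise wins.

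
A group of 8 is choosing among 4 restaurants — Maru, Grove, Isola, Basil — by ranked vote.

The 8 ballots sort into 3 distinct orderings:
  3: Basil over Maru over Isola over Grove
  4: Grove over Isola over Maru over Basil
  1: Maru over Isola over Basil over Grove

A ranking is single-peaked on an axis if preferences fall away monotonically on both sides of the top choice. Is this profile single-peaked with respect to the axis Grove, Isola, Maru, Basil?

Axis positions: Grove=1, Isola=2, Maru=3, Basil=4.
Cluster 1 (peak Basil at position 4): ranking walks positions 4-3-2-1, expanding outward from the peak — single-peaked.
Cluster 2 (peak Grove at position 1): ranking walks positions 1-2-3-4, expanding outward from the peak — single-peaked.
Cluster 3 (peak Maru at position 3): ranking walks positions 3-2-4-1, expanding outward from the peak — single-peaked.
Every ranking is single-peaked on this axis.

yes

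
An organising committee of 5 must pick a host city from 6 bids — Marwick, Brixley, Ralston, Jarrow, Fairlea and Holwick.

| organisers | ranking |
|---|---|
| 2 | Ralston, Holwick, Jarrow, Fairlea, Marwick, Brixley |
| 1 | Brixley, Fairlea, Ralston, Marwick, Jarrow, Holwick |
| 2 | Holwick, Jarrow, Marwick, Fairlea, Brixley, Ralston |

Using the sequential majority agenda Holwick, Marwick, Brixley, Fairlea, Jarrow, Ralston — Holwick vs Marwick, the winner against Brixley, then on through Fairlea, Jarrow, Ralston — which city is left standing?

Round 1: Holwick vs Marwick — 4–1, Holwick advances.
Round 2: Holwick vs Brixley — 4–1, Holwick advances.
Round 3: Holwick vs Fairlea — 4–1, Holwick advances.
Round 4: Holwick vs Jarrow — 4–1, Holwick advances.
Round 5: Holwick vs Ralston — 2–3, Ralston advances.
Ralston survives the agenda.

Ralston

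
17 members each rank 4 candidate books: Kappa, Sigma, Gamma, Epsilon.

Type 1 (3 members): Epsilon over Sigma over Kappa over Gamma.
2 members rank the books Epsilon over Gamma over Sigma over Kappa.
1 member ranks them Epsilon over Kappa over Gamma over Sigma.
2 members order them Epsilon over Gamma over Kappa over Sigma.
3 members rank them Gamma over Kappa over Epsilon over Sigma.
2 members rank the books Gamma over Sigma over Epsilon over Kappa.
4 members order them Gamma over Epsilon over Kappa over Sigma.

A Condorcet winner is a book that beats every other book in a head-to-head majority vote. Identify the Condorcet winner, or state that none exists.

Gamma

Check each pair by majority over 17 ballots:
Kappa vs Sigma: Kappa, 10–7.
Kappa–Gamma: Gamma 13–4.
Kappa vs Epsilon: Epsilon wins 14–3.
Sigma–Gamma: Gamma 14–3.
Sigma vs Epsilon: Sigma preferred on 2 ballots; Epsilon wins 15–2.
Gamma vs Epsilon: Gamma wins 9–8.
Gamma defeats every rival head-to-head and is the Condorcet winner.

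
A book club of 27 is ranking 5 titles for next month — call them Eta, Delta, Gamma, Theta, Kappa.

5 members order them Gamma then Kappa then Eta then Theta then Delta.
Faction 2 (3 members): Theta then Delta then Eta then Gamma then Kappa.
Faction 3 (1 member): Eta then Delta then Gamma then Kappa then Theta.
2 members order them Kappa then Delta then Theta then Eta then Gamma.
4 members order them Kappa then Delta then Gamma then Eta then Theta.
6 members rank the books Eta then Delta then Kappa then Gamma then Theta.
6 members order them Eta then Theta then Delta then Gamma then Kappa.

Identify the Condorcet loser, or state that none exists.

none

Head-to-head results (27 members):
Eta vs Delta: Eta wins 18–9.
Eta vs Gamma: Eta, 18–9.
Eta vs Theta: Eta is ranked higher on 5+1+4+6+6 = 22 ballots, Theta on 5. Eta wins 22–5.
Eta vs Kappa: Eta wins 16–11.
Delta vs Gamma: Delta is ranked higher on 3+1+2+4+6+6 = 22 ballots, Gamma on 5. Delta wins 22–5.
Delta vs Theta: Delta preferred on 1+2+4+6 = 13 ballots; Theta wins 14–13.
Delta vs Kappa: Delta is ranked higher on 3+1+6+6 = 16 ballots, Kappa on 11. Delta wins 16–11.
Gamma vs Theta: Gamma is ranked higher on 5+1+4+6 = 16 ballots, Theta on 11. Gamma wins 16–11.
Gamma vs Kappa: Gamma, 15–12.
Theta–Kappa: Kappa 18–9.
No book is winless: Eta beats Delta; Delta beats Gamma; Gamma beats Theta; Theta beats Delta; Kappa beats Theta. There is no Condorcet loser.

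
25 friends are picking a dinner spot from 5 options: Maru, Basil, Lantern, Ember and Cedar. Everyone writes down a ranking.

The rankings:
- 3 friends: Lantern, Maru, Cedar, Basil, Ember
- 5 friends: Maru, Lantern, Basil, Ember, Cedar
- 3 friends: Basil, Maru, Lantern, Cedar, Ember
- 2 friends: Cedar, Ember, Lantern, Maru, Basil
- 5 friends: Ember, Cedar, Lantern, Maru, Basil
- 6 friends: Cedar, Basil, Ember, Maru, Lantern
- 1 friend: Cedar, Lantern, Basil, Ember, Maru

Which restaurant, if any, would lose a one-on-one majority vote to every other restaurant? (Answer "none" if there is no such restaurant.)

Pairwise majorities:
Maru vs Basil: Maru, 15–10.
Maru–Lantern: Maru 14–11.
Maru vs Ember: Ember wins 14–11.
Maru vs Cedar: Cedar wins 14–11.
Basil vs Lantern: Lantern, 16–9.
Basil vs Ember: Basil is ranked higher on 3+5+3+6+1 = 18 ballots, Ember on 7. Basil wins 18–7.
Basil–Cedar: Cedar 17–8.
Lantern vs Ember: Ember wins 13–12.
Lantern vs Cedar: Lantern preferred on 3+5+3 = 11 ballots; Cedar wins 14–11.
Ember vs Cedar: 5+5 = 10 for Ember, 15 for Cedar — Cedar by 15–10.
Each restaurant has at least one pairwise win (Maru beats Basil; Basil beats Ember; Lantern beats Basil; Ember beats Maru; Cedar beats Maru) — no Condorcet loser.

none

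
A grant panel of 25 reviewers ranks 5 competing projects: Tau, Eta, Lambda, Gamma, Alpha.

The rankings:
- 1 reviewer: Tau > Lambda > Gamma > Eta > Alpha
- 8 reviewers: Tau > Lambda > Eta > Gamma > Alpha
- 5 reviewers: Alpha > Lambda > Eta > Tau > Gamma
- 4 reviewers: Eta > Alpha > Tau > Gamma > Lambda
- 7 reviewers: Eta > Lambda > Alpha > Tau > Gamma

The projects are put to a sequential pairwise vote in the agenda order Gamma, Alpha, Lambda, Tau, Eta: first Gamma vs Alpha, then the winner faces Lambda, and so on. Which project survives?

Round 1: Gamma vs Alpha — 9–16, Alpha advances.
Round 2: Alpha vs Lambda — 9–16, Lambda advances.
Round 3: Lambda vs Tau — 12–13, Tau advances.
Round 4: Tau vs Eta — 9–16, Eta advances.
Eta survives the agenda.

Eta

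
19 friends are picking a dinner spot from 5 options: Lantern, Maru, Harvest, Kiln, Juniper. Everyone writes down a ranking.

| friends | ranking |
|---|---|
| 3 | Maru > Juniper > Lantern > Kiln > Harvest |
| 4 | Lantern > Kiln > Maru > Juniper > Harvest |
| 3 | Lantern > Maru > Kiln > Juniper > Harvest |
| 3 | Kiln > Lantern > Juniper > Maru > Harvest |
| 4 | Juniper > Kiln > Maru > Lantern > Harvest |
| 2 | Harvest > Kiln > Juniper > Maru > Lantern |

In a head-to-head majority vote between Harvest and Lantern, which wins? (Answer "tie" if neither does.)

Ballots ranking Harvest above Lantern: 2.
Ballots ranking Lantern above Harvest: 19 − 2 = 17.
Lantern wins the head-to-head 17–2.

Lantern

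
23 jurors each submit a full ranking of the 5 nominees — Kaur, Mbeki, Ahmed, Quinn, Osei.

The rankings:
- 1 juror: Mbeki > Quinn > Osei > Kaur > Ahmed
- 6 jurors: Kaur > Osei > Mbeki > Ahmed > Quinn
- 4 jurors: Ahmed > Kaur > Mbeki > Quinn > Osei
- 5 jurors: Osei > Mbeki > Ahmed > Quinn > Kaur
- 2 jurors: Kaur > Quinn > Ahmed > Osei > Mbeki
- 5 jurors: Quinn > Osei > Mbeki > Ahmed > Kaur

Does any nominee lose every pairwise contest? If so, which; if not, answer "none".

Pairwise majorities:
Kaur vs Mbeki: Kaur preferred on 6+4+2 = 12 ballots; Kaur wins 12–11.
Kaur vs Ahmed: Kaur preferred on 1+6+2 = 9 ballots; Ahmed wins 14–9.
Kaur vs Quinn: 6+4+2 = 12 for Kaur, 11 for Quinn — Kaur by 12–11.
Kaur vs Osei: Kaur preferred on 6+4+2 = 12 ballots; Kaur wins 12–11.
Mbeki vs Ahmed: Mbeki wins 17–6.
Mbeki vs Quinn: Mbeki preferred on 1+6+4+5 = 16 ballots; Mbeki wins 16–7.
Mbeki–Osei: Osei 18–5.
Ahmed vs Quinn: Ahmed preferred on 6+4+5 = 15 ballots; Ahmed wins 15–8.
Ahmed vs Osei: Osei wins 17–6.
Quinn–Osei: Quinn 12–11.
Every nominee wins at least one matchup (Kaur beats Mbeki; Mbeki beats Ahmed; Ahmed beats Kaur; Quinn beats Osei; Osei beats Mbeki), so there is no Condorcet loser.

none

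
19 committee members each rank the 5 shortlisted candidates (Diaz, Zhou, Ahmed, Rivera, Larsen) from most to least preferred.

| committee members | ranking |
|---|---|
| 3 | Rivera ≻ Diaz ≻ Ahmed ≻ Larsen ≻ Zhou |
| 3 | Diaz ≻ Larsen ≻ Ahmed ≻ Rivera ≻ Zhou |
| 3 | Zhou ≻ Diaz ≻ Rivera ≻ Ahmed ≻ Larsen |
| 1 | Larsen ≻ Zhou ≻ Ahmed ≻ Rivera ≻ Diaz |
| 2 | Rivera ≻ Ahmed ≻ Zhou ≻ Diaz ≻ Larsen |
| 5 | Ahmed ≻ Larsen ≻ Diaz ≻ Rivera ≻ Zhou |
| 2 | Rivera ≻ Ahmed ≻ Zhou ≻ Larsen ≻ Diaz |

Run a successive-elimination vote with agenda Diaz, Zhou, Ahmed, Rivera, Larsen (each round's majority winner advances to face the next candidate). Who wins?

Round 1: Diaz vs Zhou — 11–8, Diaz advances.
Round 2: Diaz vs Ahmed — 9–10, Ahmed advances.
Round 3: Ahmed vs Rivera — 9–10, Rivera advances.
Round 4: Rivera vs Larsen — 10–9, Rivera advances.
Rivera survives the agenda.

Rivera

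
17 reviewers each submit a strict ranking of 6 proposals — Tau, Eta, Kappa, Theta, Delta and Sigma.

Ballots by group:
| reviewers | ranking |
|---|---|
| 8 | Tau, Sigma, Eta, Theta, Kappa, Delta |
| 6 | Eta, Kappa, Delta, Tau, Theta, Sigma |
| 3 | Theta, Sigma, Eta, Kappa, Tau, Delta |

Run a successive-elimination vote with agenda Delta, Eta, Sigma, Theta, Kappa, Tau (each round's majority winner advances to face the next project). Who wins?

Tau

Round 1: Delta vs Eta — 0–17, Eta advances.
Round 2: Eta vs Sigma — 6–11, Sigma advances.
Round 3: Sigma vs Theta — 8–9, Theta advances.
Round 4: Theta vs Kappa — 11–6, Theta advances.
Round 5: Theta vs Tau — 3–14, Tau advances.
The agenda winner is Tau.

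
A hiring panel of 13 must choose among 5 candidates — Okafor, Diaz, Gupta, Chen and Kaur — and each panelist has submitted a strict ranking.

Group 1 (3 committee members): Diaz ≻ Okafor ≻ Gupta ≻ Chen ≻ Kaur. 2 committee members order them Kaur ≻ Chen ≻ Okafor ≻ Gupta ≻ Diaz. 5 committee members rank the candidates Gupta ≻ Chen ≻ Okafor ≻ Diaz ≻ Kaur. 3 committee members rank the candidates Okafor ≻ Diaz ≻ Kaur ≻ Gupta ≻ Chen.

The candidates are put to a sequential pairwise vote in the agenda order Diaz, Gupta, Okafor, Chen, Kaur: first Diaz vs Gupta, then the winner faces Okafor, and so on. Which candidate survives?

Round 1: Diaz vs Gupta — 6–7, Gupta advances.
Round 2: Gupta vs Okafor — 5–8, Okafor advances.
Round 3: Okafor vs Chen — 6–7, Chen advances.
Round 4: Chen vs Kaur — 8–5, Chen advances.
Chen survives the agenda.

Chen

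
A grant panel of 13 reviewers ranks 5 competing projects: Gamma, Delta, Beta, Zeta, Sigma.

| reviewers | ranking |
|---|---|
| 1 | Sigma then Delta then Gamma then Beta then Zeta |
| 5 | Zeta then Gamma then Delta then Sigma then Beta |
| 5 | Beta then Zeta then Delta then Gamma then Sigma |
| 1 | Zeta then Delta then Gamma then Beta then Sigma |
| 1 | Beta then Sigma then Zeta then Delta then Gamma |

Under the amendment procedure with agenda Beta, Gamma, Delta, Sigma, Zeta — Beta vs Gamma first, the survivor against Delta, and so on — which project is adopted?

Round 1: Beta vs Gamma — 6–7, Gamma advances.
Round 2: Gamma vs Delta — 5–8, Delta advances.
Round 3: Delta vs Sigma — 11–2, Delta advances.
Round 4: Delta vs Zeta — 1–12, Zeta advances.
The agenda winner is Zeta.

Zeta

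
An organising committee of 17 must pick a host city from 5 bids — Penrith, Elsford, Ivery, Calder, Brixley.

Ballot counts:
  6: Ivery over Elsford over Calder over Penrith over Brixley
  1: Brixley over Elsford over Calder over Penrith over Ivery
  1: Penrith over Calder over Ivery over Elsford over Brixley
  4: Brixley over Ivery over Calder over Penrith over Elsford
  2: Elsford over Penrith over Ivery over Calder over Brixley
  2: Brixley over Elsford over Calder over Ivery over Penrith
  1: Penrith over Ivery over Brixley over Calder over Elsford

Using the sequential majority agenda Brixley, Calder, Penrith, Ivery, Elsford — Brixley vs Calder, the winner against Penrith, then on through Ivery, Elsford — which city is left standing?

Ivery

Round 1: Brixley vs Calder — 8–9, Calder advances.
Round 2: Calder vs Penrith — 13–4, Calder advances.
Round 3: Calder vs Ivery — 4–13, Ivery advances.
Round 4: Ivery vs Elsford — 12–5, Ivery advances.
Ivery survives the agenda.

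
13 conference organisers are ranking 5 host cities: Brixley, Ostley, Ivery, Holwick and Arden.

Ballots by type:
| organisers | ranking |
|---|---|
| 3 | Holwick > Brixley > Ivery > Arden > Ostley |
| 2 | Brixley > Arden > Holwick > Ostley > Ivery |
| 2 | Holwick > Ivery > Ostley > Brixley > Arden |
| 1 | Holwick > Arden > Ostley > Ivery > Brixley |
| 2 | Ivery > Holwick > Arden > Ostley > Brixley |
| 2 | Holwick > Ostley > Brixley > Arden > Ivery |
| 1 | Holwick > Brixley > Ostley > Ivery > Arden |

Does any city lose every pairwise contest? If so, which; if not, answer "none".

Head-to-head results (13 organisers):
Brixley vs Ostley: Brixley is ranked higher on 3+2+1 = 6 ballots, Ostley on 7. Ostley wins 7–6.
Brixley vs Ivery: Brixley wins 8–5.
Brixley vs Holwick: Holwick wins 11–2.
Brixley vs Arden: 3+2+2+2+1 = 10 for Brixley, 3 for Arden — Brixley by 10–3.
Ostley vs Ivery: 6 to 7, Ivery.
Ostley vs Holwick: Holwick wins 13–0.
Ostley–Arden: Arden 8–5.
Ivery vs Holwick: Holwick, 11–2.
Ivery vs Arden: Ivery preferred on 3+2+2+1 = 8 ballots; Ivery wins 8–5.
Holwick vs Arden: Holwick wins 11–2.
No city is winless: Brixley beats Ivery; Ostley beats Brixley; Ivery beats Ostley; Holwick beats Brixley; Arden beats Ostley. There is no Condorcet loser.

none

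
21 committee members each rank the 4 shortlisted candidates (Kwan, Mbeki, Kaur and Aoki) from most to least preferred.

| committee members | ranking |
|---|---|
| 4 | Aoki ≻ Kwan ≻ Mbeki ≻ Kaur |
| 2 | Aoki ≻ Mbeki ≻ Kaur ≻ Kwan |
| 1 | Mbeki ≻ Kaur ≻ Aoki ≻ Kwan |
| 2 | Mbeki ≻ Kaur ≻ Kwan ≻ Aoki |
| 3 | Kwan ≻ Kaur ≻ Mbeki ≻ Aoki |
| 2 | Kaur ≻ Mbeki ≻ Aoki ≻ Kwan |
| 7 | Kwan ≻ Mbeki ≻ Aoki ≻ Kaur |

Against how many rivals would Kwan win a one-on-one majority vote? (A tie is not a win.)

Kwan against each rival (21 committee members):
Kwan–Mbeki: Kwan 14–7.
Kwan vs Kaur: 14 to 7, Kwan.
Kwan vs Aoki: Kwan is ranked higher on 2+3+7 = 12 ballots, Aoki on 9. Kwan wins 12–9.
Kwan beats Mbeki, Kaur, Aoki — 3 pairwise wins.

3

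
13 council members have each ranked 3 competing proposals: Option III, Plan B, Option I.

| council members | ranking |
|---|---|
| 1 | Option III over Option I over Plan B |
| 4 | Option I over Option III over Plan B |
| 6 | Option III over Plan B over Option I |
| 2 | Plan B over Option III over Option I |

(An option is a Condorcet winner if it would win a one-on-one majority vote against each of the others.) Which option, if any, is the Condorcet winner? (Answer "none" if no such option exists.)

Option III

Head-to-head results (13 council members):
Option III vs Plan B: 11 to 2, Option III.
Option III vs Option I: 9 to 4, Option III.
Plan B vs Option I: Plan B is ranked higher on 6+2 = 8 ballots, Option I on 5. Plan B wins 8–5.
Option III beats each of Plan B, Option I — Option III is the Condorcet winner.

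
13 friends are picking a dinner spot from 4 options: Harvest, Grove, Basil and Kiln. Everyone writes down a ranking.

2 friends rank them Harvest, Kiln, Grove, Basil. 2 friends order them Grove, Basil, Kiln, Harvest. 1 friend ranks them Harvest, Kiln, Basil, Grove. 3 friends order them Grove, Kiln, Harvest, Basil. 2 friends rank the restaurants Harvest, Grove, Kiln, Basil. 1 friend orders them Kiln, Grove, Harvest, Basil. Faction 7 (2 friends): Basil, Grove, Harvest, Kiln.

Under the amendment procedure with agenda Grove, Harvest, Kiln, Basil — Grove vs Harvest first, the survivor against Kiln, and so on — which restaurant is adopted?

Round 1: Grove vs Harvest — 8–5, Grove advances.
Round 2: Grove vs Kiln — 9–4, Grove advances.
Round 3: Grove vs Basil — 10–3, Grove advances.
The agenda winner is Grove.

Grove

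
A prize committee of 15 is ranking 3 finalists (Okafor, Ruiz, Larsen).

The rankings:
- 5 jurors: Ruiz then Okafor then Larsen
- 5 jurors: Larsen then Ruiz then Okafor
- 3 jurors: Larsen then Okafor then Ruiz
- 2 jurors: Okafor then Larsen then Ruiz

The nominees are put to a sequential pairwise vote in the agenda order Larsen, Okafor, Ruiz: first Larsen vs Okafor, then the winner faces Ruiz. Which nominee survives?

Larsen

Round 1: Larsen vs Okafor — 8–7, Larsen advances.
Round 2: Larsen vs Ruiz — 10–5, Larsen advances.
Larsen survives the agenda.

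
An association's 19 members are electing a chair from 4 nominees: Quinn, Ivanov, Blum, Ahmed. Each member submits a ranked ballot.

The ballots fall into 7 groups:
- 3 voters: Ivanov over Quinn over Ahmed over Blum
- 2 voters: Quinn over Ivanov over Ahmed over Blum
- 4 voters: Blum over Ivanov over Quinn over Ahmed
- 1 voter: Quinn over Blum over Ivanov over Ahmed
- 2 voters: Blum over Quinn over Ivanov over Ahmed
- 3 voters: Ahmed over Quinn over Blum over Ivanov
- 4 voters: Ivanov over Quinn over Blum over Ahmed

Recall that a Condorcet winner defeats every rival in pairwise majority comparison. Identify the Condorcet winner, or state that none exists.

Head-to-head results (19 voters):
Quinn–Ivanov: Ivanov 11–8.
Quinn vs Blum: Quinn wins 13–6.
Quinn–Ahmed: Quinn 16–3.
Ivanov vs Blum: Blum wins 10–9.
Ivanov vs Ahmed: Ivanov wins 16–3.
Blum vs Ahmed: Blum wins 11–8.
Each candidate drops at least one matchup (Quinn loses to Ivanov; Ivanov loses to Blum; Blum loses to Quinn; Ahmed loses to Quinn); the cycle Quinn → Blum → Ivanov → Quinn rules out a Condorcet winner.

none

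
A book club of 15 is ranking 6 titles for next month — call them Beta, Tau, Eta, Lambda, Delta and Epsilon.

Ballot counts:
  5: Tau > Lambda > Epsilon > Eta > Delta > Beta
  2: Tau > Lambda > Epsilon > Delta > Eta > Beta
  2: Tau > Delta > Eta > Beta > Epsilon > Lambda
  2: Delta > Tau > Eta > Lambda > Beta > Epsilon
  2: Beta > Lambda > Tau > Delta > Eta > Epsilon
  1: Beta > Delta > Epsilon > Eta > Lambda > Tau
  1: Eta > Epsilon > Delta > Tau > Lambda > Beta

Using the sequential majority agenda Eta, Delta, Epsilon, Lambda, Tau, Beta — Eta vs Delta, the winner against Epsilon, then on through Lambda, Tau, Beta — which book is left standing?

Round 1: Eta vs Delta — 6–9, Delta advances.
Round 2: Delta vs Epsilon — 7–8, Epsilon advances.
Round 3: Epsilon vs Lambda — 4–11, Lambda advances.
Round 4: Lambda vs Tau — 3–12, Tau advances.
Round 5: Tau vs Beta — 12–3, Tau advances.
Tau survives the agenda.

Tau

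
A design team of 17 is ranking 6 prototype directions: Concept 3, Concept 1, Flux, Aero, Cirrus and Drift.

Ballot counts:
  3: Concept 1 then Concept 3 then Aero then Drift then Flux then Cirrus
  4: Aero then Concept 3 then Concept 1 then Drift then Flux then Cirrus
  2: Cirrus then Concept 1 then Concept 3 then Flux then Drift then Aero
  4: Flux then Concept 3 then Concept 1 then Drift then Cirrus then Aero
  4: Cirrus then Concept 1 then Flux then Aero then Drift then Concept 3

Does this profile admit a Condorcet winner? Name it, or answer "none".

Concept 1

Check each pair by majority over 17 ballots:
Concept 3 vs Concept 1: 4+4 = 8 for Concept 3, 9 for Concept 1 — Concept 1 by 9–8.
Concept 3 vs Flux: Concept 3 is ranked higher on 3+4+2 = 9 ballots, Flux on 8. Concept 3 wins 9–8.
Concept 3 vs Aero: Concept 3 preferred on 3+2+4 = 9 ballots; Concept 3 wins 9–8.
Concept 3 vs Cirrus: 3+4+4 = 11 for Concept 3, 6 for Cirrus — Concept 3 by 11–6.
Concept 3 vs Drift: 3+4+2+4 = 13 for Concept 3, 4 for Drift — Concept 3 by 13–4.
Concept 1 vs Flux: 3+4+2+4 = 13 for Concept 1, 4 for Flux — Concept 1 by 13–4.
Concept 1 vs Aero: 3+2+4+4 = 13 for Concept 1, 4 for Aero — Concept 1 by 13–4.
Concept 1 vs Cirrus: 11 to 6, Concept 1.
Concept 1 vs Drift: 3+4+2+4+4 = 17 for Concept 1, 0 for Drift — Concept 1 by 17–0.
Flux vs Aero: 10 to 7, Flux.
Flux vs Cirrus: Flux is ranked higher on 3+4+4 = 11 ballots, Cirrus on 6. Flux wins 11–6.
Flux vs Drift: Flux is ranked higher on 2+4+4 = 10 ballots, Drift on 7. Flux wins 10–7.
Aero vs Cirrus: 7 to 10, Cirrus.
Aero vs Drift: Aero preferred on 3+4+4 = 11 ballots; Aero wins 11–6.
Cirrus vs Drift: Cirrus preferred on 2+4 = 6 ballots; Drift wins 11–6.
Concept 1 defeats every rival head-to-head and is the Condorcet winner.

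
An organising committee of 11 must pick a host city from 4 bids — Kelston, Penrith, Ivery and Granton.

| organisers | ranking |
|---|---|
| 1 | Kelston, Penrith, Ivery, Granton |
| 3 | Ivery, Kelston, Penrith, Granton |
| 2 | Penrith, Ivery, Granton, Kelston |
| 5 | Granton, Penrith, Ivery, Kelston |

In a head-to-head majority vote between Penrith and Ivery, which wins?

Penrith

Ballots ranking Penrith above Ivery: 1 + 2 + 5 = 8.
Ballots ranking Ivery above Penrith: 11 − 8 = 3.
Penrith wins the head-to-head 8–3.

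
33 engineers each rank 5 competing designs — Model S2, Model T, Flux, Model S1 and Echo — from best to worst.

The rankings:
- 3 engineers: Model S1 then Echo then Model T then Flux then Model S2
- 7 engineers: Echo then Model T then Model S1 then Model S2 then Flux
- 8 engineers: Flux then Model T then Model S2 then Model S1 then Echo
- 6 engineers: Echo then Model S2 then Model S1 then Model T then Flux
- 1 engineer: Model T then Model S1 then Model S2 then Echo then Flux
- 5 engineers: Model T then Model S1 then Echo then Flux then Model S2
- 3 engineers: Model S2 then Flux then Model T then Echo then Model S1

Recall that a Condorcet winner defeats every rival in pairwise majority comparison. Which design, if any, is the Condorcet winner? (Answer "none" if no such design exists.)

Model T

Head-to-head results (33 engineers):
Model S2 vs Model T: Model T, 24–9.
Model S2–Flux: Model S2 17–16.
Model S2–Model S1: Model S2 17–16.
Model S2–Echo: Echo 21–12.
Model T vs Flux: Model T, 22–11.
Model T–Model S1: Model T 24–9.
Model T vs Echo: Model T wins 17–16.
Flux vs Model S1: Model S1 wins 22–11.
Flux vs Echo: Echo, 22–11.
Model S1–Echo: Model S1 17–16.
Model T beats each of Model S2, Flux, Model S1, Echo — Model T is the Condorcet winner.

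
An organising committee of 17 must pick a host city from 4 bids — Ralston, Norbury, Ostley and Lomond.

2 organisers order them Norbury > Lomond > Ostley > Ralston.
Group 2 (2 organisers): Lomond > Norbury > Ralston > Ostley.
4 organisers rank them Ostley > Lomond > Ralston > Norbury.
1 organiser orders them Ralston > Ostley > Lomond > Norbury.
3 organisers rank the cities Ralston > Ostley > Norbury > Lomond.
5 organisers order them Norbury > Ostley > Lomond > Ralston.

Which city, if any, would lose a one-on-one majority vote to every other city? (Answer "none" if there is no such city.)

Ralston

Head-to-head results (17 organisers):
Ralston vs Norbury: 8 to 9, Norbury.
Ralston vs Ostley: 6 to 11, Ostley.
Ralston vs Lomond: Ralston preferred on 1+3 = 4 ballots; Lomond wins 13–4.
Norbury vs Ostley: Norbury is ranked higher on 2+2+5 = 9 ballots, Ostley on 8. Norbury wins 9–8.
Norbury vs Lomond: Norbury preferred on 2+3+5 = 10 ballots; Norbury wins 10–7.
Ostley vs Lomond: 4+1+3+5 = 13 for Ostley, 4 for Lomond — Ostley by 13–4.
Ralston loses to every other city — it is the Condorcet loser.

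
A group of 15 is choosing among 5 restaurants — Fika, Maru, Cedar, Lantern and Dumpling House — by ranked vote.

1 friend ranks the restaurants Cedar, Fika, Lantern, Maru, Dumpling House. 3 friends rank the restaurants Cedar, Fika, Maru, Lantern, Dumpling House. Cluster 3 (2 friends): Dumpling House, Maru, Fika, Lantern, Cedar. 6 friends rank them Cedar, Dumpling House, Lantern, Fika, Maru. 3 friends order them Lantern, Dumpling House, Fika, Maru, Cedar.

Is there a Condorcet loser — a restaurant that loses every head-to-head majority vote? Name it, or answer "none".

Maru

Head-to-head results (15 friends):
Fika–Maru: Fika 13–2.
Fika vs Cedar: Cedar wins 10–5.
Fika vs Lantern: 1+3+2 = 6 for Fika, 9 for Lantern — Lantern by 9–6.
Fika vs Dumpling House: Fika preferred on 1+3 = 4 ballots; Dumpling House wins 11–4.
Maru vs Cedar: 2+3 = 5 for Maru, 10 for Cedar — Cedar by 10–5.
Maru vs Lantern: Lantern, 10–5.
Maru vs Dumpling House: 1+3 = 4 for Maru, 11 for Dumpling House — Dumpling House by 11–4.
Cedar vs Lantern: Cedar, 10–5.
Cedar vs Dumpling House: 1+3+6 = 10 for Cedar, 5 for Dumpling House — Cedar by 10–5.
Lantern vs Dumpling House: Dumpling House, 8–7.
Maru is beaten in every head-to-head and is the Condorcet loser.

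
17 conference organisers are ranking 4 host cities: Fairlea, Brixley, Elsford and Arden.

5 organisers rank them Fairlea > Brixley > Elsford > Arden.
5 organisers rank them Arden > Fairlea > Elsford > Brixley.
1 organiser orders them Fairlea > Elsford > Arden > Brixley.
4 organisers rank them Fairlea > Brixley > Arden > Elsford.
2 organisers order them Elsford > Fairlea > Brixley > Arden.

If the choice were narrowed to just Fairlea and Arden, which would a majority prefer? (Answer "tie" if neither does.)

Fairlea

Ballots ranking Fairlea above Arden: 5 + 1 + 4 + 2 = 12.
Ballots ranking Arden above Fairlea: 17 − 12 = 5.
Fairlea wins the head-to-head 12–5.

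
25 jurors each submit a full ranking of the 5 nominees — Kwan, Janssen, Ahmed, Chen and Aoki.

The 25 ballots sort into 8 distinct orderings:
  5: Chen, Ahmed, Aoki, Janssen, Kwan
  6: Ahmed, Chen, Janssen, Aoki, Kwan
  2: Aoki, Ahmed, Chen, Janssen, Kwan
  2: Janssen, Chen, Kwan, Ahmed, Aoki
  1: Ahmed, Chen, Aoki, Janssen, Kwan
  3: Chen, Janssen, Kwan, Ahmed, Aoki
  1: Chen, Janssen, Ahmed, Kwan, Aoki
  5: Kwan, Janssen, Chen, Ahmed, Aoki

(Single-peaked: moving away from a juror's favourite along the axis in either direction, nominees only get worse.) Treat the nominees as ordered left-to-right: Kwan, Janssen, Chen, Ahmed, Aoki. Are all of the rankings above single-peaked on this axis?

Axis positions: Kwan=1, Janssen=2, Chen=3, Ahmed=4, Aoki=5.
Group 1 (peak Chen at position 3): ranking walks positions 3-4-5-2-1, expanding outward from the peak — single-peaked.
Group 2 (peak Ahmed at position 4): ranking walks positions 4-3-2-5-1, expanding outward from the peak — single-peaked.
Group 3 (peak Aoki at position 5): ranking walks positions 5-4-3-2-1, expanding outward from the peak — single-peaked.
Group 4 (peak Janssen at position 2): ranking walks positions 2-3-1-4-5, expanding outward from the peak — single-peaked.
Group 5 (peak Ahmed at position 4): ranking walks positions 4-3-5-2-1, expanding outward from the peak — single-peaked.
Group 6 (peak Chen at position 3): ranking walks positions 3-2-1-4-5, expanding outward from the peak — single-peaked.
Group 7 (peak Chen at position 3): ranking walks positions 3-2-4-1-5, expanding outward from the peak — single-peaked.
Group 8 (peak Kwan at position 1): ranking walks positions 1-2-3-4-5, expanding outward from the peak — single-peaked.
Every ranking is single-peaked on this axis.

yes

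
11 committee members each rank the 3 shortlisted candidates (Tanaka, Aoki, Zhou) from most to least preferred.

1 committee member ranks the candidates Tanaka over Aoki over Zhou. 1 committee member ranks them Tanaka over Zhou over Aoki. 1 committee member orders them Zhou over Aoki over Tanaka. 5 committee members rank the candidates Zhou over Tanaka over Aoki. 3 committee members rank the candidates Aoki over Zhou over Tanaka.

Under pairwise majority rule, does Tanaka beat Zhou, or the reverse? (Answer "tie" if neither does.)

Ballots ranking Tanaka above Zhou: 1 + 1 = 2.
Ballots ranking Zhou above Tanaka: 11 − 2 = 9.
Zhou wins the head-to-head 9–2.

Zhou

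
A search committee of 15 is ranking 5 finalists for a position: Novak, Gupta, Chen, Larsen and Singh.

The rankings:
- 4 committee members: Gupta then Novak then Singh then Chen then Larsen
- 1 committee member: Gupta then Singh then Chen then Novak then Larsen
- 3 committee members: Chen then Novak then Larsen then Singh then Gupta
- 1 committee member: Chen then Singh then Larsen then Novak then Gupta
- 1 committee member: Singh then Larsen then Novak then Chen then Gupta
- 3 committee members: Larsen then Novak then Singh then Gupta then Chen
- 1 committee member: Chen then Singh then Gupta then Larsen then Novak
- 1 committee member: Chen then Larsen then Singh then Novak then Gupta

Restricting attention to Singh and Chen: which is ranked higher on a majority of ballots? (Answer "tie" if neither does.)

Singh

Ballots ranking Singh above Chen: 4 + 1 + 1 + 3 = 9.
Ballots ranking Chen above Singh: 15 − 9 = 6.
Singh wins the head-to-head 9–6.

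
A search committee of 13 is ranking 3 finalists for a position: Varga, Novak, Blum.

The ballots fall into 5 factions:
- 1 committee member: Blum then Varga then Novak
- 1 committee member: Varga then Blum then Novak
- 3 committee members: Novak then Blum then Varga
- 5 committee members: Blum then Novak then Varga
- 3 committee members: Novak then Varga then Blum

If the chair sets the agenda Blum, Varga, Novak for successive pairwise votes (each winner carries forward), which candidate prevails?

Blum

Round 1: Blum vs Varga — 9–4, Blum advances.
Round 2: Blum vs Novak — 7–6, Blum advances.
The agenda winner is Blum.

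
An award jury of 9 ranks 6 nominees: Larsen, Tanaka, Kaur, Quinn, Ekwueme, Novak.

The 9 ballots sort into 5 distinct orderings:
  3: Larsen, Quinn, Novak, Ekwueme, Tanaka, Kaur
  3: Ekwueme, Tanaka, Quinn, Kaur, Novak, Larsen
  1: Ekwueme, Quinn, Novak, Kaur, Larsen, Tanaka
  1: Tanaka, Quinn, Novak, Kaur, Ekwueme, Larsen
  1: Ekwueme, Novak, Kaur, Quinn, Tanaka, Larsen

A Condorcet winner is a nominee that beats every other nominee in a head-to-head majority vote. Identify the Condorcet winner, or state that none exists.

Ekwueme

Pairwise majorities:
Larsen vs Tanaka: Tanaka, 5–4.
Larsen vs Kaur: Kaur wins 6–3.
Larsen vs Quinn: Quinn, 6–3.
Larsen vs Ekwueme: Ekwueme wins 6–3.
Larsen vs Novak: Novak wins 6–3.
Tanaka vs Kaur: Tanaka wins 7–2.
Tanaka vs Quinn: Quinn, 5–4.
Tanaka vs Ekwueme: Ekwueme wins 8–1.
Tanaka–Novak: Novak 5–4.
Kaur–Quinn: Quinn 8–1.
Kaur vs Ekwueme: Ekwueme, 8–1.
Kaur–Novak: Novak 6–3.
Quinn vs Ekwueme: Ekwueme, 5–4.
Quinn–Novak: Quinn 8–1.
Ekwueme–Novak: Ekwueme 5–4.
Ekwueme wins every pairwise contest, so Ekwueme is the Condorcet winner.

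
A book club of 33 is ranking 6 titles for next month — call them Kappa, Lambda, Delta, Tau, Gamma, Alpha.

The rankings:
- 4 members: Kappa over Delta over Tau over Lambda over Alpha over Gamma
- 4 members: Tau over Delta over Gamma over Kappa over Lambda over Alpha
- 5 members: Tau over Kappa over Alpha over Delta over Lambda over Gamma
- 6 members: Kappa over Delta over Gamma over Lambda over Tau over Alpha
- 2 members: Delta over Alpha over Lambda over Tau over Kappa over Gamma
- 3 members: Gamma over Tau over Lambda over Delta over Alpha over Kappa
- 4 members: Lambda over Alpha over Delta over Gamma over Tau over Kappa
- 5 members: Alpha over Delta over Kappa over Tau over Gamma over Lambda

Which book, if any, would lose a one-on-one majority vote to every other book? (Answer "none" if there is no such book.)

Head-to-head results (33 members):
Kappa vs Lambda: 24 to 9, Kappa.
Kappa–Delta: Delta 18–15.
Kappa vs Tau: Tau, 18–15.
Kappa vs Gamma: 22 to 11, Kappa.
Kappa vs Alpha: Kappa preferred on 4+4+5+6 = 19 ballots; Kappa wins 19–14.
Lambda vs Delta: Lambda is ranked higher on 3+4 = 7 ballots, Delta on 26. Delta wins 26–7.
Lambda vs Tau: Lambda preferred on 6+2+4 = 12 ballots; Tau wins 21–12.
Lambda vs Gamma: 4+5+2+4 = 15 for Lambda, 18 for Gamma — Gamma by 18–15.
Lambda–Alpha: Lambda 21–12.
Delta vs Tau: Delta, 21–12.
Delta vs Gamma: 30 for Delta, 3 for Gamma — Delta by 30–3.
Delta vs Alpha: Delta preferred on 4+4+6+2+3 = 19 ballots; Delta wins 19–14.
Tau vs Gamma: Tau is ranked higher on 4+4+5+2+5 = 20 ballots, Gamma on 13. Tau wins 20–13.
Tau vs Alpha: 22 to 11, Tau.
Gamma vs Alpha: 4+6+3 = 13 for Gamma, 20 for Alpha — Alpha by 20–13.
Every book wins at least one matchup (Kappa beats Lambda; Lambda beats Alpha; Delta beats Kappa; Tau beats Kappa; Gamma beats Lambda; Alpha beats Gamma), so there is no Condorcet loser.

none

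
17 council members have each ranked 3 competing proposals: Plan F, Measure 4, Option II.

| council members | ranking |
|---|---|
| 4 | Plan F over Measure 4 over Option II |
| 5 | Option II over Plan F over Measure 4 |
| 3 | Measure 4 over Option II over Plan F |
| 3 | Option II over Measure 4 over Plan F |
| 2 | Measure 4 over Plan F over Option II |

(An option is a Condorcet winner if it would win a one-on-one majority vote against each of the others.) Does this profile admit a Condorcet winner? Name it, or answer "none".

Head-to-head results (17 council members):
Plan F vs Measure 4: Plan F, 9–8.
Plan F vs Option II: Plan F is ranked higher on 4+2 = 6 ballots, Option II on 11. Option II wins 11–6.
Measure 4 vs Option II: 4+3+2 = 9 for Measure 4, 8 for Option II — Measure 4 by 9–8.
Every option loses at least once (Plan F loses to Option II; Measure 4 loses to Plan F; Option II loses to Measure 4). The majority relation contains the cycle Plan F > Measure 4 > Option II > Plan F, so there is no Condorcet winner.

none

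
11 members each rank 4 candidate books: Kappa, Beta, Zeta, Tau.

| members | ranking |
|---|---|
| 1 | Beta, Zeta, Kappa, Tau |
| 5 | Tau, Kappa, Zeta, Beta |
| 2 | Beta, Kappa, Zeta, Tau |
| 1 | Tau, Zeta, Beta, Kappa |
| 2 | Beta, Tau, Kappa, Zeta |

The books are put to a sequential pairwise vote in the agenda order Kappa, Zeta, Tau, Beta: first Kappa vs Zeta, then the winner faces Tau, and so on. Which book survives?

Tau

Round 1: Kappa vs Zeta — 9–2, Kappa advances.
Round 2: Kappa vs Tau — 3–8, Tau advances.
Round 3: Tau vs Beta — 6–5, Tau advances.
The agenda winner is Tau.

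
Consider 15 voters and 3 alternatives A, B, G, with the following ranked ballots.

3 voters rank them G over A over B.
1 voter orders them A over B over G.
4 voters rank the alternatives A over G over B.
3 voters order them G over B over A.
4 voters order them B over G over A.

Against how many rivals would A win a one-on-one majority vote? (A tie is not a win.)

1

A against each rival (15 voters):
A–B: A 8–7.
A vs G: G, 10–5.
A beats B; loses to G — 1 pairwise win.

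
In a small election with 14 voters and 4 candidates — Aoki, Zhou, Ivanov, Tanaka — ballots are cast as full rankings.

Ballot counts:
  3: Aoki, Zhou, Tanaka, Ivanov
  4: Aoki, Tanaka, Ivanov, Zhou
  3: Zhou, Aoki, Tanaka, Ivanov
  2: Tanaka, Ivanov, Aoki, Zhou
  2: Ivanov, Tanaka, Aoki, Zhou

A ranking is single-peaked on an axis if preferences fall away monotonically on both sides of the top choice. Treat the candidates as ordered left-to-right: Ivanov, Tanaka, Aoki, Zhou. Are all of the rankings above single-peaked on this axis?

Axis positions: Ivanov=1, Tanaka=2, Aoki=3, Zhou=4.
Group 1 (peak Aoki at position 3): ranking walks positions 3-4-2-1, expanding outward from the peak — single-peaked.
Group 2 (peak Aoki at position 3): ranking walks positions 3-2-1-4, expanding outward from the peak — single-peaked.
Group 3 (peak Zhou at position 4): ranking walks positions 4-3-2-1, expanding outward from the peak — single-peaked.
Group 4 (peak Tanaka at position 2): ranking walks positions 2-1-3-4, expanding outward from the peak — single-peaked.
Group 5 (peak Ivanov at position 1): ranking walks positions 1-2-3-4, expanding outward from the peak — single-peaked.
Every ranking is single-peaked on this axis.

yes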